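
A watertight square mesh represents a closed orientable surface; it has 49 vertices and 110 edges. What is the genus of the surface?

4

Every face is a square and each edge borders two faces, so 4F = 2·110, giving F = 55.
χ = V − E + F = 49 − 110 + 55 = -6.
For a closed orientable surface χ = 2 − 2g, so g = (2 − (-6))/2 = 4.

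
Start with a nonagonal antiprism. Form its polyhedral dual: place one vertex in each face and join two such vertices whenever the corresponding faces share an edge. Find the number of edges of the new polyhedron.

36

The base solid has V = 18, E = 36, F = 20.
The dual swaps V and F and preserves E: V′ = F = 20, E′ = E = 36, F′ = V = 18.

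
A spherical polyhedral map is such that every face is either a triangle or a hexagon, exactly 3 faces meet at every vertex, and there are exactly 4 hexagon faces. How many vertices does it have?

12

Let x be the number of triangles; then F = 4 + x.
Edge–face incidences: 2E = 6·4 + 3·x = 24 + 3x.
Every vertex has degree 3, so 3V = 2E.
Euler: V − E + F = 2 ⇒ (2E)/3 − E + (4 + x) = 2.
Multiply by 6: 2·(2E) − 3·(2E) + 6·(4 + x) = 12, i.e. 24 + 6x − (24 + 3x) = 12.
Collecting terms: 3x = 12, so x = 4.
Then 2E = 24 + 3·4 = 36, so E = 18, V = 2E/3 = 12, F = 4 + 4 = 8.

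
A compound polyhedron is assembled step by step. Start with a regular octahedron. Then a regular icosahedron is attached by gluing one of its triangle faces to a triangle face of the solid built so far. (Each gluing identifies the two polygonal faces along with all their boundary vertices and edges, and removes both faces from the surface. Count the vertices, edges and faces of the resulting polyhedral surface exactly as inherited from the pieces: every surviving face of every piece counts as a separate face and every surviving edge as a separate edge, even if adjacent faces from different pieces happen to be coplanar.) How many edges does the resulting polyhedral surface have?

39

A regular octahedron: V=6, E=12, F=8.
Attach a regular icosahedron (V=12, E=30, F=20) along a 3-gon: merge 3 vertices and 3 edges, delete both glued faces → V=15, E=39, F=26.
Check: V − E + F = 15 − 39 + 26 = 2.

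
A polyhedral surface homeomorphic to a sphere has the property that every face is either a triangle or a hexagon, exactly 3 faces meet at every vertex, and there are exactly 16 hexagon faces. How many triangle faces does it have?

Let x be the number of triangles; then F = 16 + x.
Edge–face incidences: 2E = 6·16 + 3·x = 96 + 3x.
Every vertex has degree 3, so 3V = 2E.
Euler: V − E + F = 2 ⇒ (2E)/3 − E + (16 + x) = 2.
Multiply by 6: 2·(2E) − 3·(2E) + 6·(16 + x) = 12, i.e. 96 + 6x − (96 + 3x) = 12.
Collecting terms: 3x = 12, so x = 4.
Then 2E = 96 + 3·4 = 108, so E = 54, V = 2E/3 = 36, F = 16 + 4 = 20.

4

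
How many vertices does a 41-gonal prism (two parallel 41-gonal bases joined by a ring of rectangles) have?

A prism on an n-gon has two n-gon bases and n rectangular sides: V = 2·41 = 82, E = 3·41 = 123, F = 41 + 2 = 43.

82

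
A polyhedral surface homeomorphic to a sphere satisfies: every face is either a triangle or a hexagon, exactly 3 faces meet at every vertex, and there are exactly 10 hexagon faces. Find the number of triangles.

Let x be the number of triangles; then F = 10 + x.
Edge–face incidences: 2E = 6·10 + 3·x = 60 + 3x.
Every vertex has degree 3, so 3V = 2E.
Euler: V − E + F = 2 ⇒ (2E)/3 − E + (10 + x) = 2.
Multiply by 6: 2·(2E) − 3·(2E) + 6·(10 + x) = 12, i.e. 60 + 6x − (60 + 3x) = 12.
Collecting terms: 3x = 12, so x = 4.
Then 2E = 60 + 3·4 = 72, so E = 36, V = 2E/3 = 24, F = 10 + 4 = 14.

4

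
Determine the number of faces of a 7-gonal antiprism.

An antiprism on an n-gon has two n-gon caps and 2n triangles: V = 2·7 = 14, E = 4·7 = 28, F = 2·7 + 2 = 16.
Check: V − E + F = 14 − 28 + 16 = 2.

16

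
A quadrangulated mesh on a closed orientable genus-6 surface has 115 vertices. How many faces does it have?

χ = 2 − 2·6 = -10, and every face is a square so 4F = 2E.
V − E + F = -10 with E = 4F/2 gives 115 − (4/2 − 1)·F = -10, so F = 125 and E = 250.

125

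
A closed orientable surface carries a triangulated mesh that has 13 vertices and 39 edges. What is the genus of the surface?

1

Every face is a triangle and each edge borders two faces, so 3F = 2·39, giving F = 26.
χ = V − E + F = 13 − 39 + 26 = 0.
For a closed orientable surface χ = 2 − 2g, so g = (2 − (0))/2 = 1.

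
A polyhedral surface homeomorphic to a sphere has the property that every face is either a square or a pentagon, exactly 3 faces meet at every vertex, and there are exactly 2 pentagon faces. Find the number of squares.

Let x be the number of squares; then F = 2 + x.
Edge–face incidences: 2E = 5·2 + 4·x = 10 + 4x.
Every vertex has degree 3, so 3V = 2E.
Euler: V − E + F = 2 ⇒ (2E)/3 − E + (2 + x) = 2.
Multiply by 6: 2·(2E) − 3·(2E) + 6·(2 + x) = 12, i.e. 12 + 6x − (10 + 4x) = 12.
Collecting terms: 2x + 2 = 12, so 2x = 10, so x = 5.
Then 2E = 10 + 4·5 = 30, so E = 15, V = 2E/3 = 10, F = 2 + 5 = 7.

5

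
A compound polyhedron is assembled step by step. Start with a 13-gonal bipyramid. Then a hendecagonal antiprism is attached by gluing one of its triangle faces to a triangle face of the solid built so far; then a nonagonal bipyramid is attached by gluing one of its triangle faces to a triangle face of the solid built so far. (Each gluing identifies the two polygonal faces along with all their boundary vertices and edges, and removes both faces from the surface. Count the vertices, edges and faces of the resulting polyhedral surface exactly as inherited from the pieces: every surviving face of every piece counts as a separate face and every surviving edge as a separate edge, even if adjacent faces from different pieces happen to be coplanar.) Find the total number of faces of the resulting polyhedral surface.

64

A 13-gonal bipyramid: V=15, E=39, F=26.
Attach a hendecagonal antiprism (V=22, E=44, F=24) along a 3-gon: merge 3 vertices and 3 edges, delete both glued faces → V=34, E=80, F=48.
Attach a nonagonal bipyramid (V=11, E=27, F=18) along a 3-gon: merge 3 vertices and 3 edges, delete both glued faces → V=42, E=104, F=64.
Check: V − E + F = 42 − 104 + 64 = 2.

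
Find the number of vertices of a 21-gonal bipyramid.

A bipyramid over an n-gon has 2n triangular faces and n + 2 vertices: V = 21 + 2 = 23, E = 3·21 = 63, F = 2·21 = 42.

23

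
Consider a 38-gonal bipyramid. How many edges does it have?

A bipyramid over an n-gon has 2n triangular faces and n + 2 vertices: V = 38 + 2 = 40, E = 3·38 = 114, F = 2·38 = 76.

114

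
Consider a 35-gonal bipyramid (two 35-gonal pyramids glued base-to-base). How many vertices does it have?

A bipyramid over an n-gon has 2n triangular faces and n + 2 vertices: V = 35 + 2 = 37, E = 3·35 = 105, F = 2·35 = 70.
Check: V − E + F = 37 − 105 + 70 = 2.

37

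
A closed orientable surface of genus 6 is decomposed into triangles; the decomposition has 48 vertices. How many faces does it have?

χ = 2 − 2·6 = -10, and every face is a triangle so 3F = 2E.
V − E + F = -10 with E = 3F/2 gives 48 − (3/2 − 1)·F = -10, so F = 116 and E = 174.

116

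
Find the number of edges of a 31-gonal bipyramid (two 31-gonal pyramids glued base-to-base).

A bipyramid over an n-gon has 2n triangular faces and n + 2 vertices: V = 31 + 2 = 33, E = 3·31 = 93, F = 2·31 = 62.

93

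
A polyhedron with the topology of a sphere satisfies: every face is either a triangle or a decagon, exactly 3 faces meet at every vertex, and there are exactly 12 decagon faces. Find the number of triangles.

Let x be the number of triangles; then F = 12 + x.
Edge–face incidences: 2E = 10·12 + 3·x = 120 + 3x.
Every vertex has degree 3, so 3V = 2E.
Euler: V − E + F = 2 ⇒ (2E)/3 − E + (12 + x) = 2.
Multiply by 6: 2·(2E) − 3·(2E) + 6·(12 + x) = 12, i.e. 72 + 6x − (120 + 3x) = 12.
Collecting terms: 3x − 48 = 12, so 3x = 60, so x = 20.
Then 2E = 120 + 3·20 = 180, so E = 90, V = 2E/3 = 60, F = 12 + 20 = 32.

20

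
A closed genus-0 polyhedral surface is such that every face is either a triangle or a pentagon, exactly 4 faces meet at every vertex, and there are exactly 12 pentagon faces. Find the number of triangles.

Let x be the number of triangles; then F = 12 + x.
Edge–face incidences: 2E = 5·12 + 3·x = 60 + 3x.
Every vertex has degree 4, so 4V = 2E.
Euler: V − E + F = 2 ⇒ (2E)/4 − E + (12 + x) = 2.
Multiply by 8: 2·(2E) − 4·(2E) + 8·(12 + x) = 16, i.e. 96 + 8x − 2·(60 + 3x) = 16.
Collecting terms: 2x − 24 = 16, so 2x = 40, so x = 20.
Then 2E = 60 + 3·20 = 120, so E = 60, V = 2E/4 = 30, F = 12 + 20 = 32.

20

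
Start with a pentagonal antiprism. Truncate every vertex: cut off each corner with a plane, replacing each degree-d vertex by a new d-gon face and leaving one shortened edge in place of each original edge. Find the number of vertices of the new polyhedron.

40

The base solid has V = 10, E = 20, F = 12.
Truncation replaces each original edge-end by a new vertex, so V′ = 2E = 40.
Each original edge survives, and each old vertex of degree d contributes d new edges; summing degrees gives Σd = 2E, so E′ = E + 2E = 3E = 60.
Each original face survives and each original vertex becomes one new face: F′ = F + V = 22.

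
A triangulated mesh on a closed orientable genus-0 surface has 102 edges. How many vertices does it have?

36

χ = 2 − 2·0 = 2, and every face is a triangle so 3F = 2E.
F = 2E/3 = 68. Then V = 2 + E − F = 2 + 102 − 68 = 36.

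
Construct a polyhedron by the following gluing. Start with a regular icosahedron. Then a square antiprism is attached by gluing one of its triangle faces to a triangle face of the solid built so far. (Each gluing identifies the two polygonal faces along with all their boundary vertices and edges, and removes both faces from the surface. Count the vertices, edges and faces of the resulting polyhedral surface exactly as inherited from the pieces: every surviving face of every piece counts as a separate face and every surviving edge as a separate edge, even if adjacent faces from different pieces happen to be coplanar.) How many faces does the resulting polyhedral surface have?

A regular icosahedron: V=12, E=30, F=20.
Attach a square antiprism (V=8, E=16, F=10) along a 3-gon: merge 3 vertices and 3 edges, delete both glued faces → V=17, E=43, F=28.
Check: V − E + F = 17 − 43 + 28 = 2.

28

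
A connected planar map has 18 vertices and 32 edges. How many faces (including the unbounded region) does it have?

16

Euler's formula for a connected plane graph: V − E + F = 2, so F = 2 − 18 + 32 = 16.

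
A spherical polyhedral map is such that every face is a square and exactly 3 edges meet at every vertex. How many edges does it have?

Each face has 4 edges and each edge borders two faces, so 2E = 4F.
Each vertex has degree 3, so 3V = 2E and hence V = 4F/3.
Euler: V − E + F = 2 ⇒ (4F/3) − (4F/2) + F = 2.
Multiply by 6: (8 − 12 + 6)F = 12, i.e. 2F = 12.
So F = 6, E = 4·6/2 = 12, V = 4·6/3 = 8.

12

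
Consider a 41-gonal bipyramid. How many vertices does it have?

43

A bipyramid over an n-gon has 2n triangular faces and n + 2 vertices: V = 41 + 2 = 43, E = 3·41 = 123, F = 2·41 = 82.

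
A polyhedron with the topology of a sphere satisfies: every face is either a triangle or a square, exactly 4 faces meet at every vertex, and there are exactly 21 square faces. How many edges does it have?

54

Let x be the number of triangles; then F = 21 + x.
Edge–face incidences: 2E = 4·21 + 3·x = 84 + 3x.
Every vertex has degree 4, so 4V = 2E.
Euler: V − E + F = 2 ⇒ (2E)/4 − E + (21 + x) = 2.
Multiply by 8: 2·(2E) − 4·(2E) + 8·(21 + x) = 16, i.e. 168 + 8x − 2·(84 + 3x) = 16.
Collecting terms: 2x = 16, so x = 8.
Then 2E = 84 + 3·8 = 108, so E = 54, V = 2E/4 = 27, F = 21 + 8 = 29.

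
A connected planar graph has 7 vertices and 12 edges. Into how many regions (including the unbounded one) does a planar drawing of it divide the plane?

7

Euler's formula for a connected plane graph: V − E + F = 2, so F = 2 − 7 + 12 = 7.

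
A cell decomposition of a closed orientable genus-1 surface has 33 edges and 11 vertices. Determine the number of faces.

22

For a closed orientable surface of genus 1, χ = 2 − 2·1 = 0.
F = 0 − V + E = 0 − 11 + 33 = 22.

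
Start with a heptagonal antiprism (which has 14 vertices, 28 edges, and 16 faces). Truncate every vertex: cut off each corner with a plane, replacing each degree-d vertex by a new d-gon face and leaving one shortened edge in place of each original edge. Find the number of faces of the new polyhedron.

30

Truncation replaces each original edge-end by a new vertex, so V′ = 2E = 56.
Each original edge survives, and each old vertex of degree d contributes d new edges; summing degrees gives Σd = 2E, so E′ = E + 2E = 3E = 84.
Each original face survives and each original vertex becomes one new face: F′ = F + V = 30.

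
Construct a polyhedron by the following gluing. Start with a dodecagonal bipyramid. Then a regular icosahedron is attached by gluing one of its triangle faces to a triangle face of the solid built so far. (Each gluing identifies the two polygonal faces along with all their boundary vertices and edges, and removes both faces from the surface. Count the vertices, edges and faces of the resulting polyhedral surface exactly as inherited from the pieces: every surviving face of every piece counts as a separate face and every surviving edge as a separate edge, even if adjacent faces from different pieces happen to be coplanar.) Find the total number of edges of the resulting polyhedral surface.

A dodecagonal bipyramid: V=14, E=36, F=24.
Attach a regular icosahedron (V=12, E=30, F=20) along a 3-gon: merge 3 vertices and 3 edges, delete both glued faces → V=23, E=63, F=42.
Check: V − E + F = 23 − 63 + 42 = 2.

63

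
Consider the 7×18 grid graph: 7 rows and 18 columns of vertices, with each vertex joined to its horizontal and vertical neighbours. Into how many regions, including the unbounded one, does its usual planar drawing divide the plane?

The grid has V = 7·18 = 126 vertices and E = 7·17 + 18·6 = 227 edges.
F = 2 − V + E = 2 − 126 + 227 = 103.

103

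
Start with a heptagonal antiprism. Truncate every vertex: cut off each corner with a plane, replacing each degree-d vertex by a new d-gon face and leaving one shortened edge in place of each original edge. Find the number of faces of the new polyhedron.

The base solid has V = 14, E = 28, F = 16.
Truncation replaces each original edge-end by a new vertex, so V′ = 2E = 56.
Each original edge survives, and each old vertex of degree d contributes d new edges; summing degrees gives Σd = 2E, so E′ = E + 2E = 3E = 84.
Each original face survives and each original vertex becomes one new face: F′ = F + V = 30.

30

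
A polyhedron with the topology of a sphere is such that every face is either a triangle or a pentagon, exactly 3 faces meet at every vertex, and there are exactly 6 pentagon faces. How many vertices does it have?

Let x be the number of triangles; then F = 6 + x.
Edge–face incidences: 2E = 5·6 + 3·x = 30 + 3x.
Every vertex has degree 3, so 3V = 2E.
Euler: V − E + F = 2 ⇒ (2E)/3 − E + (6 + x) = 2.
Multiply by 6: 2·(2E) − 3·(2E) + 6·(6 + x) = 12, i.e. 36 + 6x − (30 + 3x) = 12.
Collecting terms: 3x + 6 = 12, so 3x = 6, so x = 2.
Then 2E = 30 + 3·2 = 36, so E = 18, V = 2E/3 = 12, F = 6 + 2 = 8.

12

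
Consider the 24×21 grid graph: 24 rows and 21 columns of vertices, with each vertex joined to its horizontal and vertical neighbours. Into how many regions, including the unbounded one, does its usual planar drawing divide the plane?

461

The grid has V = 24·21 = 504 vertices and E = 24·20 + 21·23 = 963 edges.
F = 2 − V + E = 2 − 504 + 963 = 461.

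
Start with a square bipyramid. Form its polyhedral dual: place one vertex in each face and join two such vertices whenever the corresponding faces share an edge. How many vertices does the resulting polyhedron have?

8

The base solid has V = 6, E = 12, F = 8.
The dual swaps V and F and preserves E: V′ = F = 8, E′ = E = 12, F′ = V = 6.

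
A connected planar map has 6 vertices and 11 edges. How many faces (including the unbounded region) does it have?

7

Euler's formula for a connected plane graph: V − E + F = 2, so F = 2 − 6 + 11 = 7.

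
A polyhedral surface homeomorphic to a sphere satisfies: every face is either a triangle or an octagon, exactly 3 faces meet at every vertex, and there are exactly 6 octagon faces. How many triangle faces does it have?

8

Let x be the number of triangles; then F = 6 + x.
Edge–face incidences: 2E = 8·6 + 3·x = 48 + 3x.
Every vertex has degree 3, so 3V = 2E.
Euler: V − E + F = 2 ⇒ (2E)/3 − E + (6 + x) = 2.
Multiply by 6: 2·(2E) − 3·(2E) + 6·(6 + x) = 12, i.e. 36 + 6x − (48 + 3x) = 12.
Collecting terms: 3x − 12 = 12, so 3x = 24, so x = 8.
Then 2E = 48 + 3·8 = 72, so E = 36, V = 2E/3 = 24, F = 6 + 8 = 14.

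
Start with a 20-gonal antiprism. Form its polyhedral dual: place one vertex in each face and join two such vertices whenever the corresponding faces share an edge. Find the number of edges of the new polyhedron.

The base solid has V = 40, E = 80, F = 42.
The dual swaps V and F and preserves E: V′ = F = 42, E′ = E = 80, F′ = V = 40.

80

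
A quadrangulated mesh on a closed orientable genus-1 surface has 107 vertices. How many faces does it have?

107

χ = 2 − 2·1 = 0, and every face is a square so 4F = 2E.
V − E + F = 0 with E = 4F/2 gives 107 − (4/2 − 1)·F = 0, so F = 107 and E = 214.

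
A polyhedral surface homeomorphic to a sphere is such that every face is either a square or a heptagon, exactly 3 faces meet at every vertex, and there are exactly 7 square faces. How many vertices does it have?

Let x be the number of heptagons; then F = 7 + x.
Edge–face incidences: 2E = 4·7 + 7·x = 28 + 7x.
Every vertex has degree 3, so 3V = 2E.
Euler: V − E + F = 2 ⇒ (2E)/3 − E + (7 + x) = 2.
Multiply by 6: 2·(2E) − 3·(2E) + 6·(7 + x) = 12, i.e. 42 + 6x − (28 + 7x) = 12.
Collecting terms: −x + 14 = 12, so −x = −2, so x = 2.
Then 2E = 28 + 7·2 = 42, so E = 21, V = 2E/3 = 14, F = 7 + 2 = 9.

14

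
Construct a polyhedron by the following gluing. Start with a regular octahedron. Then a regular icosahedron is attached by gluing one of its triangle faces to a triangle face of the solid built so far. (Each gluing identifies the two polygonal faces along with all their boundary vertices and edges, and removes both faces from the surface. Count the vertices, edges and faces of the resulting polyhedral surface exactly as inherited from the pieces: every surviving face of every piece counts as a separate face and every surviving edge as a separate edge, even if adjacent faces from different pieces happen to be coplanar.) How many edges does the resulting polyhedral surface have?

39

A regular octahedron: V=6, E=12, F=8.
Attach a regular icosahedron (V=12, E=30, F=20) along a 3-gon: merge 3 vertices and 3 edges, delete both glued faces → V=15, E=39, F=26.
Check: V − E + F = 15 − 39 + 26 = 2.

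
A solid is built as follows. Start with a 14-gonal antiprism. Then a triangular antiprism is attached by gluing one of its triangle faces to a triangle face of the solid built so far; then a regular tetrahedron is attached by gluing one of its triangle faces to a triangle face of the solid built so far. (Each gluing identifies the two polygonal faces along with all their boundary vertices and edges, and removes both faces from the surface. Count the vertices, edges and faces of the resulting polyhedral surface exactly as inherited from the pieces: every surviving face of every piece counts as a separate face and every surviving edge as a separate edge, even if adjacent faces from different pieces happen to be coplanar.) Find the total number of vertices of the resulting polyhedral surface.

A 14-gonal antiprism: V=28, E=56, F=30.
Attach a triangular antiprism (V=6, E=12, F=8) along a 3-gon: merge 3 vertices and 3 edges, delete both glued faces → V=31, E=65, F=36.
Attach a regular tetrahedron (V=4, E=6, F=4) along a 3-gon: merge 3 vertices and 3 edges, delete both glued faces → V=32, E=68, F=38.
Check: V − E + F = 32 − 68 + 38 = 2.

32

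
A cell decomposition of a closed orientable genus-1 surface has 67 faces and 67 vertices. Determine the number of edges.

For a closed orientable surface of genus 1, χ = 2 − 2·1 = 0.
E = V + F − (0) = 67 + 67 − (0) = 134.

134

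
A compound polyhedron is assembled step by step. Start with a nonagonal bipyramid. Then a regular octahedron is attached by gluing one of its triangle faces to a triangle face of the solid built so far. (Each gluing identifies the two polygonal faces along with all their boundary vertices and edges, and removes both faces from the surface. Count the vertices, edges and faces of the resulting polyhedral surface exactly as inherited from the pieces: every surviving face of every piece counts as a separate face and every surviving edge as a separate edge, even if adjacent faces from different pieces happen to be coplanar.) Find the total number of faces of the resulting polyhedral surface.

24

A nonagonal bipyramid: V=11, E=27, F=18.
Attach a regular octahedron (V=6, E=12, F=8) along a 3-gon: merge 3 vertices and 3 edges, delete both glued faces → V=14, E=36, F=24.
Check: V − E + F = 14 − 36 + 24 = 2.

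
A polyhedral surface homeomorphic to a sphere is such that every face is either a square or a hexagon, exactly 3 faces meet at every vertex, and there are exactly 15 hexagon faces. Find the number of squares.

6

Let x be the number of squares; then F = 15 + x.
Edge–face incidences: 2E = 6·15 + 4·x = 90 + 4x.
Every vertex has degree 3, so 3V = 2E.
Euler: V − E + F = 2 ⇒ (2E)/3 − E + (15 + x) = 2.
Multiply by 6: 2·(2E) − 3·(2E) + 6·(15 + x) = 12, i.e. 90 + 6x − (90 + 4x) = 12.
Collecting terms: 2x = 12, so x = 6.
Then 2E = 90 + 4·6 = 114, so E = 57, V = 2E/3 = 38, F = 15 + 6 = 21.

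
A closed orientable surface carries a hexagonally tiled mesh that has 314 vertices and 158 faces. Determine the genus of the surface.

Every face is a hexagon, so 2E = 6·158 = 948, giving E = 474.
χ = V − E + F = 314 − 474 + 158 = -2.
For a closed orientable surface χ = 2 − 2g, so g = (2 − (-2))/2 = 2.

2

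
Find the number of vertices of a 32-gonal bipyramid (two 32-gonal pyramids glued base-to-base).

A bipyramid over an n-gon has 2n triangular faces and n + 2 vertices: V = 32 + 2 = 34, E = 3·32 = 96, F = 2·32 = 64.

34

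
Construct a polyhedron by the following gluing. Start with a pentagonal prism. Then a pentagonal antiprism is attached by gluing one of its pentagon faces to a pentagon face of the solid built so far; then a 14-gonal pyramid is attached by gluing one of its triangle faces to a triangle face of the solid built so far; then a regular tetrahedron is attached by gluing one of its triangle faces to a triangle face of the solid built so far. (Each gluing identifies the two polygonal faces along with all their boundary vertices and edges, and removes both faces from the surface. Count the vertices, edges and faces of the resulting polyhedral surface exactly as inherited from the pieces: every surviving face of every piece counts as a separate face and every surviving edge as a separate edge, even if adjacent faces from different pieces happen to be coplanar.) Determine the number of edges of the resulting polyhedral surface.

A pentagonal prism: V=10, E=15, F=7.
Attach a pentagonal antiprism (V=10, E=20, F=12) along a 5-gon: merge 5 vertices and 5 edges, delete both glued faces → V=15, E=30, F=17.
Attach a 14-gonal pyramid (V=15, E=28, F=15) along a 3-gon: merge 3 vertices and 3 edges, delete both glued faces → V=27, E=55, F=30.
Attach a regular tetrahedron (V=4, E=6, F=4) along a 3-gon: merge 3 vertices and 3 edges, delete both glued faces → V=28, E=58, F=32.
Check: V − E + F = 28 − 58 + 32 = 2.

58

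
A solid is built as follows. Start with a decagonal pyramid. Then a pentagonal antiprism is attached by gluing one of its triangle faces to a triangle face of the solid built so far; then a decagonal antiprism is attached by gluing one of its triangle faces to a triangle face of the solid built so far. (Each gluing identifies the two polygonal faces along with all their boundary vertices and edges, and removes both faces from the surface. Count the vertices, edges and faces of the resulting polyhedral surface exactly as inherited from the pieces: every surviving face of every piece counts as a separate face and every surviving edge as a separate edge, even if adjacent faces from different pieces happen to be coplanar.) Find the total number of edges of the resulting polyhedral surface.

74

A decagonal pyramid: V=11, E=20, F=11.
Attach a pentagonal antiprism (V=10, E=20, F=12) along a 3-gon: merge 3 vertices and 3 edges, delete both glued faces → V=18, E=37, F=21.
Attach a decagonal antiprism (V=20, E=40, F=22) along a 3-gon: merge 3 vertices and 3 edges, delete both glued faces → V=35, E=74, F=41.
Check: V − E + F = 35 − 74 + 41 = 2.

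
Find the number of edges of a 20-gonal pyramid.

40

A pyramid on an n-gon base has one n-gon and n triangles: V = 20 + 1 = 21, E = 2·20 = 40, F = 20 + 1 = 21.
Check: V − E + F = 21 − 40 + 21 = 2.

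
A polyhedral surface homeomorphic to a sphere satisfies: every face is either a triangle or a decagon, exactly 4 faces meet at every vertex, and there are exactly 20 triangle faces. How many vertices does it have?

Let x be the number of decagons; then F = 20 + x.
Edge–face incidences: 2E = 3·20 + 10·x = 60 + 10x.
Every vertex has degree 4, so 4V = 2E.
Euler: V − E + F = 2 ⇒ (2E)/4 − E + (20 + x) = 2.
Multiply by 8: 2·(2E) − 4·(2E) + 8·(20 + x) = 16, i.e. 160 + 8x − 2·(60 + 10x) = 16.
Collecting terms: −12x + 40 = 16, so −12x = −24, so x = 2.
Then 2E = 60 + 10·2 = 80, so E = 40, V = 2E/4 = 20, F = 20 + 2 = 22.

20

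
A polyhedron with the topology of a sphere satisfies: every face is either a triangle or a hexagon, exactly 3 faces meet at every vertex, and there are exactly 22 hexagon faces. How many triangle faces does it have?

Let x be the number of triangles; then F = 22 + x.
Edge–face incidences: 2E = 6·22 + 3·x = 132 + 3x.
Every vertex has degree 3, so 3V = 2E.
Euler: V − E + F = 2 ⇒ (2E)/3 − E + (22 + x) = 2.
Multiply by 6: 2·(2E) − 3·(2E) + 6·(22 + x) = 12, i.e. 132 + 6x − (132 + 3x) = 12.
Collecting terms: 3x = 12, so x = 4.
Then 2E = 132 + 3·4 = 144, so E = 72, V = 2E/3 = 48, F = 22 + 4 = 26.

4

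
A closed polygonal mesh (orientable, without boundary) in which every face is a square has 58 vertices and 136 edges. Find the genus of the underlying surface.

Every face is a square and each edge borders two faces, so 4F = 2·136, giving F = 68.
χ = V − E + F = 58 − 136 + 68 = -10.
For a closed orientable surface χ = 2 − 2g, so g = (2 − (-10))/2 = 6.

6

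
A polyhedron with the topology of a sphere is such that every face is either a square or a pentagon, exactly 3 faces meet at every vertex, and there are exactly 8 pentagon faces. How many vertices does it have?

16

Let x be the number of squares; then F = 8 + x.
Edge–face incidences: 2E = 5·8 + 4·x = 40 + 4x.
Every vertex has degree 3, so 3V = 2E.
Euler: V − E + F = 2 ⇒ (2E)/3 − E + (8 + x) = 2.
Multiply by 6: 2·(2E) − 3·(2E) + 6·(8 + x) = 12, i.e. 48 + 6x − (40 + 4x) = 12.
Collecting terms: 2x + 8 = 12, so 2x = 4, so x = 2.
Then 2E = 40 + 4·2 = 48, so E = 24, V = 2E/3 = 16, F = 8 + 2 = 10.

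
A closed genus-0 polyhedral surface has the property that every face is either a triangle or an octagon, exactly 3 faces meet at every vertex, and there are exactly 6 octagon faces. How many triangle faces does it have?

8

Let x be the number of triangles; then F = 6 + x.
Edge–face incidences: 2E = 8·6 + 3·x = 48 + 3x.
Every vertex has degree 3, so 3V = 2E.
Euler: V − E + F = 2 ⇒ (2E)/3 − E + (6 + x) = 2.
Multiply by 6: 2·(2E) − 3·(2E) + 6·(6 + x) = 12, i.e. 36 + 6x − (48 + 3x) = 12.
Collecting terms: 3x − 12 = 12, so 3x = 24, so x = 8.
Then 2E = 48 + 3·8 = 72, so E = 36, V = 2E/3 = 24, F = 6 + 8 = 14.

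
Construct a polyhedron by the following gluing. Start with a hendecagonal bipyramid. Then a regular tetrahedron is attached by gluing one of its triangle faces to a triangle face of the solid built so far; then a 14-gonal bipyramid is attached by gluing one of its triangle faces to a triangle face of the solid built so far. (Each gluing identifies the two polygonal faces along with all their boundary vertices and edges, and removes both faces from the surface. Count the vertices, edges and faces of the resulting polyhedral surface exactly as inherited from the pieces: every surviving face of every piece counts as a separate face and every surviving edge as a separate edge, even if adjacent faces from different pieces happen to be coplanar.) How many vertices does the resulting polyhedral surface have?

27

A hendecagonal bipyramid: V=13, E=33, F=22.
Attach a regular tetrahedron (V=4, E=6, F=4) along a 3-gon: merge 3 vertices and 3 edges, delete both glued faces → V=14, E=36, F=24.
Attach a 14-gonal bipyramid (V=16, E=42, F=28) along a 3-gon: merge 3 vertices and 3 edges, delete both glued faces → V=27, E=75, F=50.
Check: V − E + F = 27 − 75 + 50 = 2.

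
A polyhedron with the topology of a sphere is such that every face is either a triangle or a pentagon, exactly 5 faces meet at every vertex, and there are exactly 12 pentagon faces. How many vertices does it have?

Let x be the number of triangles; then F = 12 + x.
Edge–face incidences: 2E = 5·12 + 3·x = 60 + 3x.
Every vertex has degree 5, so 5V = 2E.
Euler: V − E + F = 2 ⇒ (2E)/5 − E + (12 + x) = 2.
Multiply by 10: 2·(2E) − 5·(2E) + 10·(12 + x) = 20, i.e. 120 + 10x − 3·(60 + 3x) = 20.
Collecting terms: x − 60 = 20, so x = 80.
Then 2E = 60 + 3·80 = 300, so E = 150, V = 2E/5 = 60, F = 12 + 80 = 92.

60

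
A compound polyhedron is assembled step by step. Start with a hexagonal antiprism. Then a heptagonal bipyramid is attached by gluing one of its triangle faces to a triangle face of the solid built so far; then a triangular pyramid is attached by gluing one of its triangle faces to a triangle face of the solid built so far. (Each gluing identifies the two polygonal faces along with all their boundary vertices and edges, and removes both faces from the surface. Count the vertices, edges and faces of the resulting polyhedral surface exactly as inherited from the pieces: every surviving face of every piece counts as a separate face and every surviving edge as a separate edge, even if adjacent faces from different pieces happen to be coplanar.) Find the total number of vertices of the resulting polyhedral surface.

19

A hexagonal antiprism: V=12, E=24, F=14.
Attach a heptagonal bipyramid (V=9, E=21, F=14) along a 3-gon: merge 3 vertices and 3 edges, delete both glued faces → V=18, E=42, F=26.
Attach a triangular pyramid (V=4, E=6, F=4) along a 3-gon: merge 3 vertices and 3 edges, delete both glued faces → V=19, E=45, F=28.
Check: V − E + F = 19 − 45 + 28 = 2.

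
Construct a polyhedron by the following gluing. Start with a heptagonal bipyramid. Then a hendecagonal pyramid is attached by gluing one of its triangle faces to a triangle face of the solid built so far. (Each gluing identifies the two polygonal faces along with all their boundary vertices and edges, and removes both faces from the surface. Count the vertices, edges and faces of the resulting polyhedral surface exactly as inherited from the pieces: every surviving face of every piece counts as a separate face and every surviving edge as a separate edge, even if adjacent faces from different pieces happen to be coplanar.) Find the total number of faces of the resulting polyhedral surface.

24

A heptagonal bipyramid: V=9, E=21, F=14.
Attach a hendecagonal pyramid (V=12, E=22, F=12) along a 3-gon: merge 3 vertices and 3 edges, delete both glued faces → V=18, E=40, F=24.
Check: V − E + F = 18 − 40 + 24 = 2.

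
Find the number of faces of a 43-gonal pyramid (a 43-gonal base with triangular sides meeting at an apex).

A pyramid on an n-gon base has one n-gon and n triangles: V = 43 + 1 = 44, E = 2·43 = 86, F = 43 + 1 = 44.

44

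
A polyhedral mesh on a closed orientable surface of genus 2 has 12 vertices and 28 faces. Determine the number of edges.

For a closed orientable surface of genus 2, χ = 2 − 2·2 = -2.
E = V + F − (-2) = 12 + 28 − (-2) = 42.

42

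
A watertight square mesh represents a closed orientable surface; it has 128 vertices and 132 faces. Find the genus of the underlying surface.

3

Every face is a square, so 2E = 4·132 = 528, giving E = 264.
χ = V − E + F = 128 − 264 + 132 = -4.
For a closed orientable surface χ = 2 − 2g, so g = (2 − (-4))/2 = 3.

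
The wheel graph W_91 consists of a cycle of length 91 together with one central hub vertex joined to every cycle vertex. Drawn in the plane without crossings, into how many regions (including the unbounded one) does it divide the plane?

92

W_91 has V = 91 + 1 = 92 vertices and E = 2·91 = 182 edges.
By Euler's formula F = 2 − V + E = 2 − 92 + 182 = 92.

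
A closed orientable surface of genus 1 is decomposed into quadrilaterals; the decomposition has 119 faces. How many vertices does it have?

119

χ = 2 − 2·1 = 0, and every face is a square so 4F = 2E.
E = 4·119/2 = 238. Then V = 0 + E − F = 0 + 238 − 119 = 119.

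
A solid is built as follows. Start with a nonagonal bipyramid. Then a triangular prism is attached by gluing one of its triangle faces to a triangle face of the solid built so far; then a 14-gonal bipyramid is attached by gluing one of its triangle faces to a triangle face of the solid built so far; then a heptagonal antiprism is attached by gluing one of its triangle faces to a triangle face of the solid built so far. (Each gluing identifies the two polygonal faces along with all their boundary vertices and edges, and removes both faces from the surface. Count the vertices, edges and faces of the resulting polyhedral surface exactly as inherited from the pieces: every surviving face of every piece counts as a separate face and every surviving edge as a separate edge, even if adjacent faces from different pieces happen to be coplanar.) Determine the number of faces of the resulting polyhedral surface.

61

A nonagonal bipyramid: V=11, E=27, F=18.
Attach a triangular prism (V=6, E=9, F=5) along a 3-gon: merge 3 vertices and 3 edges, delete both glued faces → V=14, E=33, F=21.
Attach a 14-gonal bipyramid (V=16, E=42, F=28) along a 3-gon: merge 3 vertices and 3 edges, delete both glued faces → V=27, E=72, F=47.
Attach a heptagonal antiprism (V=14, E=28, F=16) along a 3-gon: merge 3 vertices and 3 edges, delete both glued faces → V=38, E=97, F=61.
Check: V − E + F = 38 − 97 + 61 = 2.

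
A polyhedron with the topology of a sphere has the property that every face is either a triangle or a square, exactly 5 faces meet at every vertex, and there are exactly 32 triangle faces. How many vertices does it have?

Let x be the number of squares; then F = 32 + x.
Edge–face incidences: 2E = 3·32 + 4·x = 96 + 4x.
Every vertex has degree 5, so 5V = 2E.
Euler: V − E + F = 2 ⇒ (2E)/5 − E + (32 + x) = 2.
Multiply by 10: 2·(2E) − 5·(2E) + 10·(32 + x) = 20, i.e. 320 + 10x − 3·(96 + 4x) = 20.
Collecting terms: −2x + 32 = 20, so −2x = −12, so x = 6.
Then 2E = 96 + 4·6 = 120, so E = 60, V = 2E/5 = 24, F = 32 + 6 = 38.

24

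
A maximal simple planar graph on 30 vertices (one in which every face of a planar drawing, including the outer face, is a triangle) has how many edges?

In a plane triangulation 3F = 2E and V − E + F = 2, so E = 3V − 6 = 3·30 − 6 = 84.

84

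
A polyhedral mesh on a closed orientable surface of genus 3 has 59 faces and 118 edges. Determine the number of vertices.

55

For a closed orientable surface of genus 3, χ = 2 − 2·3 = -4.
V = -4 + E − F = -4 + 118 − 59 = 55.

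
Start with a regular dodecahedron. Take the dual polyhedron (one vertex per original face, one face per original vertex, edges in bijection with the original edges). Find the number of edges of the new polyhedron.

30

The base solid has V = 20, E = 30, F = 12.
The dual swaps V and F and preserves E: V′ = F = 12, E′ = E = 30, F′ = V = 20.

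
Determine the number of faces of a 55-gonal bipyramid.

110

A bipyramid over an n-gon has 2n triangular faces and n + 2 vertices: V = 55 + 2 = 57, E = 3·55 = 165, F = 2·55 = 110.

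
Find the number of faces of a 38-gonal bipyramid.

A bipyramid over an n-gon has 2n triangular faces and n + 2 vertices: V = 38 + 2 = 40, E = 3·38 = 114, F = 2·38 = 76.

76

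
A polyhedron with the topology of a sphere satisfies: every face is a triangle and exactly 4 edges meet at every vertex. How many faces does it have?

8

Each face has 3 edges and each edge borders two faces, so 2E = 3F.
Each vertex has degree 4, so 4V = 2E and hence V = 3F/4.
Euler: V − E + F = 2 ⇒ (3F/4) − (3F/2) + F = 2.
Multiply by 8: (6 − 12 + 8)F = 16, i.e. 2F = 16.
So F = 8, E = 3·8/2 = 12, V = 3·8/4 = 6.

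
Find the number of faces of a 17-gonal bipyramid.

A bipyramid over an n-gon has 2n triangular faces and n + 2 vertices: V = 17 + 2 = 19, E = 3·17 = 51, F = 2·17 = 34.
Check: V − E + F = 19 − 51 + 34 = 2.

34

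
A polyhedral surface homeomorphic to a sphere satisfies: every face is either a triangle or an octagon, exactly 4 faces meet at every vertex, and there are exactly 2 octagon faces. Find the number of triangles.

Let x be the number of triangles; then F = 2 + x.
Edge–face incidences: 2E = 8·2 + 3·x = 16 + 3x.
Every vertex has degree 4, so 4V = 2E.
Euler: V − E + F = 2 ⇒ (2E)/4 − E + (2 + x) = 2.
Multiply by 8: 2·(2E) − 4·(2E) + 8·(2 + x) = 16, i.e. 16 + 8x − 2·(16 + 3x) = 16.
Collecting terms: 2x − 16 = 16, so 2x = 32, so x = 16.
Then 2E = 16 + 3·16 = 64, so E = 32, V = 2E/4 = 16, F = 2 + 16 = 18.

16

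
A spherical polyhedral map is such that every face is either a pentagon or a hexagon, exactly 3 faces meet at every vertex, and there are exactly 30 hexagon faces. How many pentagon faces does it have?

12

Let x be the number of pentagons; then F = 30 + x.
Edge–face incidences: 2E = 6·30 + 5·x = 180 + 5x.
Every vertex has degree 3, so 3V = 2E.
Euler: V − E + F = 2 ⇒ (2E)/3 − E + (30 + x) = 2.
Multiply by 6: 2·(2E) − 3·(2E) + 6·(30 + x) = 12, i.e. 180 + 6x − (180 + 5x) = 12.
Collecting terms: x = 12.
Then 2E = 180 + 5·12 = 240, so E = 120, V = 2E/3 = 80, F = 30 + 12 = 42.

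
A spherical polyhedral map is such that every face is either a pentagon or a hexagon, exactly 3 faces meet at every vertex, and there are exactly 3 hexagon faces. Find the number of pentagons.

Let x be the number of pentagons; then F = 3 + x.
Edge–face incidences: 2E = 6·3 + 5·x = 18 + 5x.
Every vertex has degree 3, so 3V = 2E.
Euler: V − E + F = 2 ⇒ (2E)/3 − E + (3 + x) = 2.
Multiply by 6: 2·(2E) − 3·(2E) + 6·(3 + x) = 12, i.e. 18 + 6x − (18 + 5x) = 12.
Collecting terms: x = 12.
Then 2E = 18 + 5·12 = 78, so E = 39, V = 2E/3 = 26, F = 3 + 12 = 15.

12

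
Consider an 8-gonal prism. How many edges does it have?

24

A prism on an n-gon has two n-gon bases and n rectangular sides: V = 2·8 = 16, E = 3·8 = 24, F = 8 + 2 = 10.
Check: V − E + F = 16 − 24 + 10 = 2.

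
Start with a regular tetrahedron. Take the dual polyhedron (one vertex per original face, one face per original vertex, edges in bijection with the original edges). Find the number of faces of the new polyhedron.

4

The base solid has V = 4, E = 6, F = 4.
The dual swaps V and F and preserves E: V′ = F = 4, E′ = E = 6, F′ = V = 4.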